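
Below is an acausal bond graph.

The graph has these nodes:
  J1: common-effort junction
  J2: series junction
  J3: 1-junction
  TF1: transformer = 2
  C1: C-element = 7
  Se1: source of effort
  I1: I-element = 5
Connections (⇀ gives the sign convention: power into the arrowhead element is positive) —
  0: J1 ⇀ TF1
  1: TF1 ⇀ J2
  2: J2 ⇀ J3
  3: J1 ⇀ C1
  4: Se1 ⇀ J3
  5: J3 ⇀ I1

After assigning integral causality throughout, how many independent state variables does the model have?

2  (C1, I1 all integral)

bond 4 stroke at J3  (source Se1 imposes e)
bond 3 stroke at J1  (C1 outputs effort q/C1)
bond 0 stroke at TF1  (J1 effort already set via bond 3)
bond 1 stroke at J2  (through TF1, causality passes straight; one stroke at TF1)
bond 2 stroke at J3  (J2: last free bond brings flow in)
bond 5 stroke at I1  (only one flow-in slot at J3)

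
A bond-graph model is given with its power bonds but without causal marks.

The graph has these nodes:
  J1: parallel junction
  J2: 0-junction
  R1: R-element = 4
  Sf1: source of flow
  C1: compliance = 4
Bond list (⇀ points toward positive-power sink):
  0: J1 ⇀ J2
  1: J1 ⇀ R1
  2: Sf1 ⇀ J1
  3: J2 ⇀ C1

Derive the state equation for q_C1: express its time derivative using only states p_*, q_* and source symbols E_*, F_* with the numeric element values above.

dq_C1/dt = F_Sf1 - q_C1/16

β2 |Sf1  (Sf1 fixes flow; stroke at Sf1)
β3 |J2  (C1 integral (e out))
β0 |J1  (J2 effort already set via bond 3)
β1 |R1  (common-e at J1 fixed by 0)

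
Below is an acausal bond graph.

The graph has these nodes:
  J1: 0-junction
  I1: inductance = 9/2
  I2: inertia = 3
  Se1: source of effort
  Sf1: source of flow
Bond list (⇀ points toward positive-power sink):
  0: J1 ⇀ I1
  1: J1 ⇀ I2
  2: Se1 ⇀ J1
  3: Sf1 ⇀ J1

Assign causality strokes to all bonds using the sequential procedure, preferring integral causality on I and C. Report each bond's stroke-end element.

#2 stroke at J1  (source Se1 imposes e)
#3 stroke at Sf1  (Sf1 fixes flow; stroke at Sf1)
#0 stroke at I1  (J1: bond 2 brought effort, rest push out)
#1 stroke at I2  (0-jn J1 has e-setter on 2)

bond 0 stroke at I1
bond 1 stroke at I2
bond 2 stroke at J1
bond 3 stroke at Sf1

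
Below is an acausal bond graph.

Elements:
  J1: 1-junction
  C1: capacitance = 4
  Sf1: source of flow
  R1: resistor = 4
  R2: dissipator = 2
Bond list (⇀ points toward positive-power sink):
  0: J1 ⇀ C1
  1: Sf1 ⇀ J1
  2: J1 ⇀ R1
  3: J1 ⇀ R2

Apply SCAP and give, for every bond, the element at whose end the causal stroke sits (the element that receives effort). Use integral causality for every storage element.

bond 1 stroke→Sf1  (Sf1 (Sf) sets flow on bond)
bond 0 stroke→J1  (J1 flow already set via bond 1)
bond 2 stroke→J1  (1-jn J1 has f-setter on 1)
bond 3 stroke→J1  (J1: bond 1 brought flow, rest push out)

#0 |J1
#1 |Sf1
#2 |J1
#3 |J1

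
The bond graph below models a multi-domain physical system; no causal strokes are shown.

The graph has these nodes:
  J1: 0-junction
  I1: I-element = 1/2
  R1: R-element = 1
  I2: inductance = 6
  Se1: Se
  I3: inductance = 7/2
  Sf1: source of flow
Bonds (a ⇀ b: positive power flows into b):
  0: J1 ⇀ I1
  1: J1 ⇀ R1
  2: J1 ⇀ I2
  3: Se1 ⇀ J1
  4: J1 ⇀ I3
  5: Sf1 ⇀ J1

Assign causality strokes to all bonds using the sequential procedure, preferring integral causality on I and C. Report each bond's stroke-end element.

β0 →I1
β1 →R1
β2 →I2
β3 →J1
β4 →I3
β5 →Sf1

β3 stroke→J1  (Se1 (Se) sets effort on bond)
β5 stroke→Sf1  (Sf1: flow source, stroke at near end)
β0 stroke→I1  (J1: bond 3 brought effort, rest push out)
β1 stroke→R1  (J1 effort already set via bond 3)
β2 stroke→I2  (J1 effort already set via bond 3)
β4 stroke→I3  (0-jn J1 has e-setter on 3)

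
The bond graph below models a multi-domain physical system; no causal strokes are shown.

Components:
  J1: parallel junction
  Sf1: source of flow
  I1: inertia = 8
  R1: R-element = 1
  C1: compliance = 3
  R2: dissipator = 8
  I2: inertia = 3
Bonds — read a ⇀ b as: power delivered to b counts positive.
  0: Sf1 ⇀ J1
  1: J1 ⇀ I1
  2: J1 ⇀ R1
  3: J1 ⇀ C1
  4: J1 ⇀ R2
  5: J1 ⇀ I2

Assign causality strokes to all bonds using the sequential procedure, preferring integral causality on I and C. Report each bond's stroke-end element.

#0 |Sf1  (Sf1: flow source, stroke at near end)
#1 |I1  (I1 integral (f out))
#3 |J1  (prefer integral on C1)
#2 |R1  (J1 effort already set via bond 3)
#4 |R2  (0-jn J1 has e-setter on 3)
#5 |I2  (J1 effort already set via bond 3)

bond 0 stroke→Sf1
bond 1 stroke→I1
bond 2 stroke→R1
bond 3 stroke→J1
bond 4 stroke→R2
bond 5 stroke→I2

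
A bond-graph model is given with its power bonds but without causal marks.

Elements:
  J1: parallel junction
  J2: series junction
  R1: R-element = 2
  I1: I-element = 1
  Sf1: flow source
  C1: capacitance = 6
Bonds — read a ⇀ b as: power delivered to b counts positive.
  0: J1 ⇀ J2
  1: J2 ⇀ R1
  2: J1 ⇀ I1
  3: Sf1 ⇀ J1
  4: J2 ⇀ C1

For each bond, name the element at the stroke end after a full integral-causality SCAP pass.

#0 →J1
#1 →J2
#2 →I1
#3 →Sf1
#4 →J2

b3 stroke at Sf1  (source Sf1 imposes f)
b2 stroke at I1  (I1: I, integral causality)
b0 stroke at J1  (closing 0-jn rule on J1)
b1 stroke at J2  (J2: bond 0 brought flow, rest push out)
b4 stroke at J2  (J2: bond 0 brought flow, rest push out)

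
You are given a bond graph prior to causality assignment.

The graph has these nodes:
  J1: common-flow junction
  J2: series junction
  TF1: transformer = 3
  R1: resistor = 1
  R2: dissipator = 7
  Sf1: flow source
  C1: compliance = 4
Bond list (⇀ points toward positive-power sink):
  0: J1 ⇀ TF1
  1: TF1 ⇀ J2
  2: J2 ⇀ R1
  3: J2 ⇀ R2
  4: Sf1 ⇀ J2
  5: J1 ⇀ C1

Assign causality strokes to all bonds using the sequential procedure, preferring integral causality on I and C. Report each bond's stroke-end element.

b0 stroke at TF1
b1 stroke at J2
b2 stroke at J2
b3 stroke at J2
b4 stroke at Sf1
b5 stroke at J1

bond 4 stroke at Sf1  (source Sf1 imposes f)
bond 1 stroke at J2  (J2 flow already set via bond 4)
bond 2 stroke at J2  (1-jn J2 has f-setter on 4)
bond 3 stroke at J2  (J2: bond 4 brought flow, rest push out)
bond 0 stroke at TF1  (TF TF1: opposite of bond 1)
bond 5 stroke at J1  (common-f at J1 fixed by 0)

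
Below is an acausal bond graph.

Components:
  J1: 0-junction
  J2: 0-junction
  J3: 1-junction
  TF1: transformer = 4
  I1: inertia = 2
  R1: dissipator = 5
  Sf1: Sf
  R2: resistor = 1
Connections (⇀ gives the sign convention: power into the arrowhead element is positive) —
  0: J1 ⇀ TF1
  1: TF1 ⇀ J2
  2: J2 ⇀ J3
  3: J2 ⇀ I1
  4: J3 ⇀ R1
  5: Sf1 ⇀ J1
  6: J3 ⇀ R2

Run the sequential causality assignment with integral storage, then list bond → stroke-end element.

β0 →J1
β1 →TF1
β2 →J2
β3 →I1
β4 →J3
β5 →Sf1
β6 →J3

β5 stroke→Sf1  (Sf1 (Sf) sets flow on bond)
β0 stroke→J1  (only one effort-in slot at J1)
β1 stroke→TF1  (TF1 one-in-one-out from 0)
β3 stroke→I1  (I1 integral (f out))
β2 stroke→J2  (closing 0-jn rule on J2)
β4 stroke→J3  (1-jn J3 has f-setter on 2)
β6 stroke→J3  (1-jn J3 has f-setter on 2)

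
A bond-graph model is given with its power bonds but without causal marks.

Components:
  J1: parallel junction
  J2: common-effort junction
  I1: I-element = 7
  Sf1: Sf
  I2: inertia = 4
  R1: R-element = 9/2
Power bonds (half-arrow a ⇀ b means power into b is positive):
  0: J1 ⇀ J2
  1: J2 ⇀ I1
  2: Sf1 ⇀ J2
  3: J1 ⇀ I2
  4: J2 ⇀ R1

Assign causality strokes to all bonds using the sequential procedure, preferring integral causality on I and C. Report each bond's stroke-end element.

b0 stroke at J1
b1 stroke at I1
b2 stroke at Sf1
b3 stroke at I2
b4 stroke at J2

β2 stroke at Sf1  (Sf1 fixes flow; stroke at Sf1)
β1 stroke at I1  (I1 integral (f out))
β3 stroke at I2  (I2: I, integral causality)
β0 stroke at J1  (J1: last free bond brings effort in)
β4 stroke at J2  (J2 needs exactly one e-in)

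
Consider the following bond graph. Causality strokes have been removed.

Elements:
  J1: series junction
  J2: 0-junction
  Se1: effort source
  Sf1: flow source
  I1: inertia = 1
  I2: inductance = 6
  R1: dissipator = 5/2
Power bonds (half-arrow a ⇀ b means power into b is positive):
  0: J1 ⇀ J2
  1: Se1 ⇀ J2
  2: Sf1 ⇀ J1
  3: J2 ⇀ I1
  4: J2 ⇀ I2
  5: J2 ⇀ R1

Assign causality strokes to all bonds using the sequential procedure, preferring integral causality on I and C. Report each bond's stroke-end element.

#1 stroke at J2  (Se1: effort source, stroke at far end)
#2 stroke at Sf1  (Sf1: flow source, stroke at near end)
#0 stroke at J1  (J1: bond 2 brought flow, rest push out)
#3 stroke at I1  (common-e at J2 fixed by 1)
#4 stroke at I2  (J2: bond 1 brought effort, rest push out)
#5 stroke at R1  (common-e at J2 fixed by 1)

#0 |J1
#1 |J2
#2 |Sf1
#3 |I1
#4 |I2
#5 |R1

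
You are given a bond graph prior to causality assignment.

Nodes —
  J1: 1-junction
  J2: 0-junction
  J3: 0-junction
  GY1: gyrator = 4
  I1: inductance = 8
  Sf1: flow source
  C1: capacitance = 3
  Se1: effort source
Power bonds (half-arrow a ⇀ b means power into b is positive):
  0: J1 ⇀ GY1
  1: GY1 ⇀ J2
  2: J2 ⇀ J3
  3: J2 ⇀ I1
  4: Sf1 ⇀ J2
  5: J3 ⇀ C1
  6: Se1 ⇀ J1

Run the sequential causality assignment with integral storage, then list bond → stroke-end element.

#0 stroke at GY1
#1 stroke at GY1
#2 stroke at J2
#3 stroke at I1
#4 stroke at Sf1
#5 stroke at J3
#6 stroke at J1

β4 |Sf1  (Sf1 (Sf) sets flow on bond)
β6 |J1  (Se1 (Se) sets effort on bond)
β0 |GY1  (closing 1-jn rule on J1)
β1 |GY1  (GY1: gyrator matches bond 0)
β3 |I1  (prefer integral on I1)
β2 |J2  (closing 0-jn rule on J2)
β5 |J3  (closing 0-jn rule on J3)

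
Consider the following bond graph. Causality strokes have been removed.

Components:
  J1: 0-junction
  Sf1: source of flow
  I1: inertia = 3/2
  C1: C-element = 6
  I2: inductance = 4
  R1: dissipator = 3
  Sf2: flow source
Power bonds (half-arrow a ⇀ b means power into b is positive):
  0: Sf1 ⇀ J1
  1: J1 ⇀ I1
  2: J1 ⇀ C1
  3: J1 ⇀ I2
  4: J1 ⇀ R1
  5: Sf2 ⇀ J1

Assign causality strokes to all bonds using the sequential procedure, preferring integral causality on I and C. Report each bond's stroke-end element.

bond 0 →Sf1
bond 1 →I1
bond 2 →J1
bond 3 →I2
bond 4 →R1
bond 5 →Sf2

b0 |Sf1  (Sf1 (Sf) sets flow on bond)
b5 |Sf2  (Sf2 (Sf) sets flow on bond)
b1 |I1  (I1 integral (f out))
b2 |J1  (C1 integral (e out))
b3 |I2  (0-jn J1 has e-setter on 2)
b4 |R1  (J1: bond 2 brought effort, rest push out)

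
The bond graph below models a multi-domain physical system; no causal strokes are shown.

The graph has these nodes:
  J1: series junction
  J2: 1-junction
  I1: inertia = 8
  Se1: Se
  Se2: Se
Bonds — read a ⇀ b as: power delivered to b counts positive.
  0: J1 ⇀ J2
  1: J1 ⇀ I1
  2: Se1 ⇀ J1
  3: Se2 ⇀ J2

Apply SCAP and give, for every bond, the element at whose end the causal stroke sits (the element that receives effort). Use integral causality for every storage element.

#0 stroke→J1
#1 stroke→I1
#2 stroke→J1
#3 stroke→J2

b2 →J1  (Se1 (Se) sets effort on bond)
b3 →J2  (Se2 fixes effort; stroke away)
b0 →J1  (closing 1-jn rule on J2)
b1 →I1  (only one flow-in slot at J1)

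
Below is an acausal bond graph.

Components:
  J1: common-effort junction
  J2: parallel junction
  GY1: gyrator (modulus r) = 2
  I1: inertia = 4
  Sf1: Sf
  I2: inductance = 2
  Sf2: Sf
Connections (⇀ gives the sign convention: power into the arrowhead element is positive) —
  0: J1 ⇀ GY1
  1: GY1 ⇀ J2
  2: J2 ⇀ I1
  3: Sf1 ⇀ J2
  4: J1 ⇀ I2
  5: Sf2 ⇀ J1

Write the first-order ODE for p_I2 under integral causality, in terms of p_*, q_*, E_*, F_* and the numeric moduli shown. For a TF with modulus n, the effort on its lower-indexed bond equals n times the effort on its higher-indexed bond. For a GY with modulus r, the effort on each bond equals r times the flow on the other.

b3 →Sf1  (Sf1 fixes flow; stroke at Sf1)
b5 →Sf2  (Sf2: flow source, stroke at near end)
b2 →I1  (I1 integral (f out))
b1 →J2  (only one effort-in slot at J2)
b0 →J1  (GY1 both-in/both-out from 1)
b4 →I2  (common-e at J1 fixed by 0)

dp_I2/dt = -2*F_Sf1 + p_I1/2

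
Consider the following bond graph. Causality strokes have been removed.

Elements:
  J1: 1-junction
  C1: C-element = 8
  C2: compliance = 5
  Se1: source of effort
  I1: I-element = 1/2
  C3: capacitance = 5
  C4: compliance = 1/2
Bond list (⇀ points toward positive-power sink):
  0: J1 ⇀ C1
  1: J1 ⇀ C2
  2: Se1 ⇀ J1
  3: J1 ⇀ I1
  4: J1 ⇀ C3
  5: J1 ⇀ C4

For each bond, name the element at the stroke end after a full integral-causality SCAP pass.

bond 2 stroke→J1  (source Se1 imposes e)
bond 0 stroke→J1  (C1 integral (e out))
bond 1 stroke→J1  (C2 outputs effort q/C2)
bond 3 stroke→I1  (I1: I, integral causality)
bond 4 stroke→J1  (1-jn J1 has f-setter on 3)
bond 5 stroke→J1  (1-jn J1 has f-setter on 3)

#0 |J1
#1 |J1
#2 |J1
#3 |I1
#4 |J1
#5 |J1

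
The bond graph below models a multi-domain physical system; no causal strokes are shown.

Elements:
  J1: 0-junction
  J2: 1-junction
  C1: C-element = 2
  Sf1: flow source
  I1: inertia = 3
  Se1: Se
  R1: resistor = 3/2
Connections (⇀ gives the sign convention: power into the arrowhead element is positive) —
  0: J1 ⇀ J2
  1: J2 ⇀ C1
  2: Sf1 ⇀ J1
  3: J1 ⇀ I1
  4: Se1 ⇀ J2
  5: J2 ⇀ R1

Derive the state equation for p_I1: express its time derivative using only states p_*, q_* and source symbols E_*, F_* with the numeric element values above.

dp_I1/dt = -E_Se1 + 3*F_Sf1/2 - p_I1/2 + q_C1/2

b2 stroke at Sf1  (source Sf1 imposes f)
b4 stroke at J2  (Se1: effort source, stroke at far end)
b1 stroke at J2  (C1: C, integral causality)
b3 stroke at I1  (I1 outputs flow p/I1)
b0 stroke at J1  (closing 0-jn rule on J1)
b5 stroke at J2  (J2: bond 0 brought flow, rest push out)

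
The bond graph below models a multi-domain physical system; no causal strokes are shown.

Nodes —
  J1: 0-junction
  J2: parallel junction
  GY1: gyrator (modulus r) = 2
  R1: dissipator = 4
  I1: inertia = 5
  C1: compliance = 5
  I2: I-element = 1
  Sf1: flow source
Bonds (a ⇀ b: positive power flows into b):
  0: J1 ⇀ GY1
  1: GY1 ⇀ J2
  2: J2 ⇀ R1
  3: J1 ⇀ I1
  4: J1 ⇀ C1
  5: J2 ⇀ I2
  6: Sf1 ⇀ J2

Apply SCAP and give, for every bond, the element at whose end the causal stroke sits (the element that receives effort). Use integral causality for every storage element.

β6 →Sf1  (Sf1 fixes flow; stroke at Sf1)
β3 →I1  (I1 outputs flow p/I1)
β4 →J1  (C1 outputs effort q/C1)
β0 →GY1  (J1 effort already set via bond 4)
β1 →GY1  (GY GY1: same side as bond 0)
β5 →I2  (I2: I, integral causality)
β2 →J2  (J2 needs exactly one e-in)

bond 0 |GY1
bond 1 |GY1
bond 2 |J2
bond 3 |I1
bond 4 |J1
bond 5 |I2
bond 6 |Sf1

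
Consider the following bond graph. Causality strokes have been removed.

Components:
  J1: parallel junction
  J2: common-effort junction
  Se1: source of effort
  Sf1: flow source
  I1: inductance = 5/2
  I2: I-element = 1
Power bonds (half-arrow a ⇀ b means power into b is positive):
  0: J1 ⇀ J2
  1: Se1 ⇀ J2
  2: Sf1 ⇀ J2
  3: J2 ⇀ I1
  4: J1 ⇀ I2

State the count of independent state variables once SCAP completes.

β1 →J2  (Se1 (Se) sets effort on bond)
β2 →Sf1  (Sf1 fixes flow; stroke at Sf1)
β0 →J1  (J2: bond 1 brought effort, rest push out)
β3 →I1  (J2: bond 1 brought effort, rest push out)
β4 →I2  (J1: bond 0 brought effort, rest push out)

2  (I1, I2 all integral)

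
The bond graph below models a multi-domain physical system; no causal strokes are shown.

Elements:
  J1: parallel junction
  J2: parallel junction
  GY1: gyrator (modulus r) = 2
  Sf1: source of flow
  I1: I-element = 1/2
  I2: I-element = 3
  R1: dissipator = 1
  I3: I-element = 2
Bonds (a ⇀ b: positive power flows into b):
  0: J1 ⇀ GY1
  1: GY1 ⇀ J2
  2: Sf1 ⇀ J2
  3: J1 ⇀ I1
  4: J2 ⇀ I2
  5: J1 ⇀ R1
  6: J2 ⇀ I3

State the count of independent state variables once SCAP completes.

#2 stroke→Sf1  (source Sf1 imposes f)
#3 stroke→I1  (I1 outputs flow p/I1)
#4 stroke→I2  (I2 integral (f out))
#6 stroke→I3  (prefer integral on I3)
#1 stroke→J2  (J2 needs exactly one e-in)
#0 stroke→J1  (GY1: gyrator matches bond 1)
#5 stroke→R1  (J1 effort already set via bond 0)

3  (I1, I2, I3 all integral)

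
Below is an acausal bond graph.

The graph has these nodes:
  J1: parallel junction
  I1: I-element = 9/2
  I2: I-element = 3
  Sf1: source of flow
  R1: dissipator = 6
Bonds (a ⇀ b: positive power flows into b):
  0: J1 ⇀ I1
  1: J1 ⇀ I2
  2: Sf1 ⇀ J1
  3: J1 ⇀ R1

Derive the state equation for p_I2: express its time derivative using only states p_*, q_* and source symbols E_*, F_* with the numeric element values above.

dp_I2/dt = 6*F_Sf1 - 4*p_I1/3 - 2*p_I2

β2 stroke at Sf1  (Sf1 (Sf) sets flow on bond)
β0 stroke at I1  (I1 outputs flow p/I1)
β1 stroke at I2  (I2: I, integral causality)
β3 stroke at J1  (J1 needs exactly one e-in)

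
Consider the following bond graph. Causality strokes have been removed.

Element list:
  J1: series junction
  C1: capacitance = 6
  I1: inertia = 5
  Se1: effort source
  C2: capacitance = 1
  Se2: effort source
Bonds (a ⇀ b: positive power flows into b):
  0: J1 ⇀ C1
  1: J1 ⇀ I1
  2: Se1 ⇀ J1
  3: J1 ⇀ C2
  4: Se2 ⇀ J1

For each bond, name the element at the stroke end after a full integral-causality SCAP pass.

#2 →J1  (Se1: effort source, stroke at far end)
#4 →J1  (Se2 (Se) sets effort on bond)
#0 →J1  (C1 integral (e out))
#1 →I1  (I1: I, integral causality)
#3 →J1  (common-f at J1 fixed by 1)

b0 →J1
b1 →I1
b2 →J1
b3 →J1
b4 →J1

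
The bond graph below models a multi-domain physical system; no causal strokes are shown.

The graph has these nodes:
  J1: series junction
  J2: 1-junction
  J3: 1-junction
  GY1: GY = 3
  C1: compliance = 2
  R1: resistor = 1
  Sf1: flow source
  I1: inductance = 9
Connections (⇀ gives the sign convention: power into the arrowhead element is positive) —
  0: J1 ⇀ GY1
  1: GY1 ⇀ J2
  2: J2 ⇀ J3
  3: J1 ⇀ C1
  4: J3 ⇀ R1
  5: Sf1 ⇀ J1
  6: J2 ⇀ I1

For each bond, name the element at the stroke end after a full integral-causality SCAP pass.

β0 →J1
β1 →J2
β2 →J2
β3 →J1
β4 →J3
β5 →Sf1
β6 →I1

β5 |Sf1  (Sf1 (Sf) sets flow on bond)
β0 |J1  (J1: bond 5 brought flow, rest push out)
β3 |J1  (common-f at J1 fixed by 5)
β1 |J2  (GY1 both-in/both-out from 0)
β6 |I1  (prefer integral on I1)
β2 |J2  (common-f at J2 fixed by 6)
β4 |J3  (1-jn J3 has f-setter on 2)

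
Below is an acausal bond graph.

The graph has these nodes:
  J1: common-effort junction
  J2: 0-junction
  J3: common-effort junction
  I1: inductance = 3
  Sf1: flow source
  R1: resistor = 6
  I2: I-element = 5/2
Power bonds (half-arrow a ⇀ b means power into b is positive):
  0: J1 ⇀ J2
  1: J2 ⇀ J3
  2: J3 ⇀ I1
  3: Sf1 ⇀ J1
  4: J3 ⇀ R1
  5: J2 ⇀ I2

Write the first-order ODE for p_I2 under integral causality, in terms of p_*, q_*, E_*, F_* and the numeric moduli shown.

β3 stroke at Sf1  (Sf1 (Sf) sets flow on bond)
β0 stroke at J1  (J1: last free bond brings effort in)
β2 stroke at I1  (I1 outputs flow p/I1)
β5 stroke at I2  (prefer integral on I2)
β1 stroke at J2  (only one effort-in slot at J2)
β4 stroke at J3  (J3: last free bond brings effort in)

dp_I2/dt = 6*F_Sf1 - 2*p_I1 - 12*p_I2/5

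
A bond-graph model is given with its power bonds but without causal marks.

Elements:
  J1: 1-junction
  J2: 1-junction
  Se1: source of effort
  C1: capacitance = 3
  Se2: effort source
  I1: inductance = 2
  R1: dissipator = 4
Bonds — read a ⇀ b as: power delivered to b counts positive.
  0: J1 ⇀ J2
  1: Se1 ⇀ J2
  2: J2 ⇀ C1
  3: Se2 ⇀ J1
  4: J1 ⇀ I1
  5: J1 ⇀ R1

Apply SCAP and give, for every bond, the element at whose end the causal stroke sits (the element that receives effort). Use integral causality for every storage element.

#0 stroke→J1
#1 stroke→J2
#2 stroke→J2
#3 stroke→J1
#4 stroke→I1
#5 stroke→J1

bond 1 stroke at J2  (source Se1 imposes e)
bond 3 stroke at J1  (Se2: effort source, stroke at far end)
bond 2 stroke at J2  (C1 outputs effort q/C1)
bond 0 stroke at J1  (closing 1-jn rule on J2)
bond 4 stroke at I1  (I1 outputs flow p/I1)
bond 5 stroke at J1  (J1: bond 4 brought flow, rest push out)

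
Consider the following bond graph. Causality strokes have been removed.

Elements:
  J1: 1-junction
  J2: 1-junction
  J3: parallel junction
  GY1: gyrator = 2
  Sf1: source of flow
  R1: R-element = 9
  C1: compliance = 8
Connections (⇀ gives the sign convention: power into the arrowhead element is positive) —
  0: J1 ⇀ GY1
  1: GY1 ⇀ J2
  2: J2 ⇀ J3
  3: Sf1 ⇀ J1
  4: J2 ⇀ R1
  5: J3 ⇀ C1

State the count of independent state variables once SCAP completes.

1  (C1 all integral)

#3 |Sf1  (Sf1 (Sf) sets flow on bond)
#0 |J1  (J1: bond 3 brought flow, rest push out)
#1 |J2  (GY1 both-in/both-out from 0)
#5 |J3  (C1 integral (e out))
#2 |J2  (0-jn J3 has e-setter on 5)
#4 |R1  (J2 needs exactly one f-in)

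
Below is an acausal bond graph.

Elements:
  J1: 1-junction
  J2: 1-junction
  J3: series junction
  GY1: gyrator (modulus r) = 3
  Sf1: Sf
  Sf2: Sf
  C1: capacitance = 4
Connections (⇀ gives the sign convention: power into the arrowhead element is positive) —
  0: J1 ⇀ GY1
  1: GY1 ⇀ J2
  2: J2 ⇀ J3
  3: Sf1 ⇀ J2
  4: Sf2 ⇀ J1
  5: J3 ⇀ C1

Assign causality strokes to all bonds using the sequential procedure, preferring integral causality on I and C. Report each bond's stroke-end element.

b3 stroke→Sf1  (Sf1: flow source, stroke at near end)
b4 stroke→Sf2  (Sf2 fixes flow; stroke at Sf2)
b0 stroke→J1  (J1 flow already set via bond 4)
b1 stroke→J2  (J2 flow already set via bond 3)
b2 stroke→J2  (J2: bond 3 brought flow, rest push out)
b5 stroke→J3  (J3: bond 2 brought flow, rest push out)

bond 0 |J1
bond 1 |J2
bond 2 |J2
bond 3 |Sf1
bond 4 |Sf2
bond 5 |J3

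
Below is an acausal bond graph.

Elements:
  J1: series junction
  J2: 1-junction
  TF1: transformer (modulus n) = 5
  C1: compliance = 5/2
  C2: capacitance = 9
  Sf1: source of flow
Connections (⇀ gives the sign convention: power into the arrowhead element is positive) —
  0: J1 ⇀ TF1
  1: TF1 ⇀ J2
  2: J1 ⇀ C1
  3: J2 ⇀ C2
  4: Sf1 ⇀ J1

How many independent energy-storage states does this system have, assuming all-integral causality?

#4 →Sf1  (Sf1 fixes flow; stroke at Sf1)
#0 →J1  (common-f at J1 fixed by 4)
#2 →J1  (common-f at J1 fixed by 4)
#1 →TF1  (TF1: transformer flips bond 0)
#3 →J2  (J2: bond 1 brought flow, rest push out)

2  (C1, C2 all integral)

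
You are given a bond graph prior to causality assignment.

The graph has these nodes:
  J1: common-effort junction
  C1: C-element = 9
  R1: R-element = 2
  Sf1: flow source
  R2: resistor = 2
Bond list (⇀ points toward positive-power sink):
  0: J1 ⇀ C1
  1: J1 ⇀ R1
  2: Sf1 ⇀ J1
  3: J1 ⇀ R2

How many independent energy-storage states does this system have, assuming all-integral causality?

1  (C1 all integral)

b2 |Sf1  (Sf1 fixes flow; stroke at Sf1)
b0 |J1  (C1 outputs effort q/C1)
b1 |R1  (J1: bond 0 brought effort, rest push out)
b3 |R2  (0-jn J1 has e-setter on 0)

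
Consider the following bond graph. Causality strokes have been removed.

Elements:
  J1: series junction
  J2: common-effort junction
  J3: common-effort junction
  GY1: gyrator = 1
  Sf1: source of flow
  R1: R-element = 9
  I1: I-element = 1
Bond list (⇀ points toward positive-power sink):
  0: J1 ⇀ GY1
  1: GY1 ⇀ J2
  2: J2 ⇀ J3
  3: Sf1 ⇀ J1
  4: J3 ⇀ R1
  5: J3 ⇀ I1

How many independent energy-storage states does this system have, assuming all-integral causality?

1  (I1 all integral)

b3 stroke at Sf1  (Sf1 fixes flow; stroke at Sf1)
b0 stroke at J1  (common-f at J1 fixed by 3)
b1 stroke at J2  (GY GY1: same side as bond 0)
b2 stroke at J3  (common-e at J2 fixed by 1)
b4 stroke at R1  (J3: bond 2 brought effort, rest push out)
b5 stroke at I1  (J3 effort already set via bond 2)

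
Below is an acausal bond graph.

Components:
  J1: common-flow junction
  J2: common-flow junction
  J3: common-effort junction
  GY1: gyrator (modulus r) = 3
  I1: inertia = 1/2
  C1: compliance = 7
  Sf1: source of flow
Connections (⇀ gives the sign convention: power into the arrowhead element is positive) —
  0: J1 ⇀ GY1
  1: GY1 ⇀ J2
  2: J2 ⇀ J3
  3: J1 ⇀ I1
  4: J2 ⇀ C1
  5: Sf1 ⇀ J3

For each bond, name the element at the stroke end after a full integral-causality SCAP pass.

#5 stroke→Sf1  (Sf1 fixes flow; stroke at Sf1)
#2 stroke→J3  (only one effort-in slot at J3)
#1 stroke→J2  (common-f at J2 fixed by 2)
#4 stroke→J2  (J2: bond 2 brought flow, rest push out)
#0 stroke→J1  (GY1: gyrator matches bond 1)
#3 stroke→I1  (J1: last free bond brings flow in)

bond 0 |J1
bond 1 |J2
bond 2 |J3
bond 3 |I1
bond 4 |J2
bond 5 |Sf1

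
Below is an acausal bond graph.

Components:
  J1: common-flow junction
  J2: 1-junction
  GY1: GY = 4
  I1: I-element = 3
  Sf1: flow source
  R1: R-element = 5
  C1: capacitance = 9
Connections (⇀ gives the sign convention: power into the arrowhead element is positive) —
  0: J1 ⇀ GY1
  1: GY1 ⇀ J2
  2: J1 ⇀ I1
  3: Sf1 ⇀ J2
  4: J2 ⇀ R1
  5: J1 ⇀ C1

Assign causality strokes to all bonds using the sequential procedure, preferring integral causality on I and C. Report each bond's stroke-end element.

β0 →J1
β1 →J2
β2 →I1
β3 →Sf1
β4 →J2
β5 →J1

#3 →Sf1  (Sf1 fixes flow; stroke at Sf1)
#1 →J2  (J2: bond 3 brought flow, rest push out)
#4 →J2  (common-f at J2 fixed by 3)
#0 →J1  (GY GY1: same side as bond 1)
#2 →I1  (I1 integral (f out))
#5 →J1  (common-f at J1 fixed by 2)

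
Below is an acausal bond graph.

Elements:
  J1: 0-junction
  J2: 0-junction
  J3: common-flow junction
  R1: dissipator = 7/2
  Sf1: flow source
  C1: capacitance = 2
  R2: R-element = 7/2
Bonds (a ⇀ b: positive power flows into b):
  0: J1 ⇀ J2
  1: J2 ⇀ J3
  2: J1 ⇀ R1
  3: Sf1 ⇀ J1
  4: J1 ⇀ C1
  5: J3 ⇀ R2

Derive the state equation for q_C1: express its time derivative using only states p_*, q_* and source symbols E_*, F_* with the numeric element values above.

dq_C1/dt = F_Sf1 - 2*q_C1/7

b3 |Sf1  (Sf1 (Sf) sets flow on bond)
b4 |J1  (C1 integral (e out))
b0 |J2  (0-jn J1 has e-setter on 4)
b2 |R1  (0-jn J1 has e-setter on 4)
b1 |J3  (J2 effort already set via bond 0)
b5 |R2  (J3: last free bond brings flow in)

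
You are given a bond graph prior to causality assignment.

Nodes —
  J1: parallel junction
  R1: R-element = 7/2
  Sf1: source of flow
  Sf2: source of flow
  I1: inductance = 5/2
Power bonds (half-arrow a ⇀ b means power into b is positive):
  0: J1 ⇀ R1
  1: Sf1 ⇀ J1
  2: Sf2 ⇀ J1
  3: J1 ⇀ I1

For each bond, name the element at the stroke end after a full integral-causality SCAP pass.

#0 |J1
#1 |Sf1
#2 |Sf2
#3 |I1

bond 1 stroke→Sf1  (Sf1: flow source, stroke at near end)
bond 2 stroke→Sf2  (Sf2 (Sf) sets flow on bond)
bond 3 stroke→I1  (I1 outputs flow p/I1)
bond 0 stroke→J1  (only one effort-in slot at J1)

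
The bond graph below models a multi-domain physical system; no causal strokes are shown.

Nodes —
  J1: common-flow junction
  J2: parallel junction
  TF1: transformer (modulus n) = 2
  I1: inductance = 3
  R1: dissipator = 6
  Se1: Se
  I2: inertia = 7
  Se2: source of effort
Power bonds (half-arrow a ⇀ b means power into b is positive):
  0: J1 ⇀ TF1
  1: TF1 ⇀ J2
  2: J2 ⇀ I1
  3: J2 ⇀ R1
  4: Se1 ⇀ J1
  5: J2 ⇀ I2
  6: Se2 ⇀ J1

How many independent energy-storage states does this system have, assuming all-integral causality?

2  (I1, I2 all integral)

#4 →J1  (Se1 fixes effort; stroke away)
#6 →J1  (Se2 fixes effort; stroke away)
#0 →TF1  (J1: last free bond brings flow in)
#1 →J2  (through TF1, causality passes straight; one stroke at TF1)
#2 →I1  (0-jn J2 has e-setter on 1)
#3 →R1  (0-jn J2 has e-setter on 1)
#5 →I2  (J2: bond 1 brought effort, rest push out)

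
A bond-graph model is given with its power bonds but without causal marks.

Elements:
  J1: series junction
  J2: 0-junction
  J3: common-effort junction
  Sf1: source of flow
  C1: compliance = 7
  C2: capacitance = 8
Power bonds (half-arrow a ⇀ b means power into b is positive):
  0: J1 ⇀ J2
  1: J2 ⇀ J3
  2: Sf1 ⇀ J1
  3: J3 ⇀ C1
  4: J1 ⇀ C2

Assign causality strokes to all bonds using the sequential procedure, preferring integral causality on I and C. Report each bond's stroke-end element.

#0 stroke at J1
#1 stroke at J2
#2 stroke at Sf1
#3 stroke at J3
#4 stroke at J1

β2 stroke→Sf1  (Sf1 (Sf) sets flow on bond)
β0 stroke→J1  (J1 flow already set via bond 2)
β4 stroke→J1  (common-f at J1 fixed by 2)
β1 stroke→J2  (closing 0-jn rule on J2)
β3 stroke→J3  (closing 0-jn rule on J3)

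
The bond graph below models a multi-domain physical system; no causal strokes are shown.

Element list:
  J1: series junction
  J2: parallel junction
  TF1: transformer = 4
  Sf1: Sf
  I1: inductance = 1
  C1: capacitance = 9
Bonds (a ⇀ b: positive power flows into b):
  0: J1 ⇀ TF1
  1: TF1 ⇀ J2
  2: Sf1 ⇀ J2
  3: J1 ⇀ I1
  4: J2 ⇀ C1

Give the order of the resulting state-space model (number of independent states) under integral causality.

2  (C1, I1 all integral)

#2 →Sf1  (source Sf1 imposes f)
#3 →I1  (prefer integral on I1)
#0 →J1  (J1 flow already set via bond 3)
#1 →TF1  (TF1 one-in-one-out from 0)
#4 →J2  (only one effort-in slot at J2)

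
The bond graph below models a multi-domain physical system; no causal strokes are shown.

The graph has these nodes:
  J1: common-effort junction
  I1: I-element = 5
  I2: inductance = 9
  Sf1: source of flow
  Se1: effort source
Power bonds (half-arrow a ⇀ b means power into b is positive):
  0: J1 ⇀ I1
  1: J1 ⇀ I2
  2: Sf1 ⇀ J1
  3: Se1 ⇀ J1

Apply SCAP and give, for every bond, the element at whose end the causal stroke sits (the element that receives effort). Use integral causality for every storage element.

#0 |I1
#1 |I2
#2 |Sf1
#3 |J1

b2 →Sf1  (Sf1 (Sf) sets flow on bond)
b3 →J1  (Se1 fixes effort; stroke away)
b0 →I1  (J1: bond 3 brought effort, rest push out)
b1 →I2  (0-jn J1 has e-setter on 3)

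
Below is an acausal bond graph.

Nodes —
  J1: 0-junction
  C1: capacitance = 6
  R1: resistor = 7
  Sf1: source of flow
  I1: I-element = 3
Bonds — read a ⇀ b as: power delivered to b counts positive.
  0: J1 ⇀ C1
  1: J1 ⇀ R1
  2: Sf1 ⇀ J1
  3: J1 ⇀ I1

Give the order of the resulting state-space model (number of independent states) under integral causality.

b2 |Sf1  (Sf1: flow source, stroke at near end)
b0 |J1  (C1 integral (e out))
b1 |R1  (common-e at J1 fixed by 0)
b3 |I1  (0-jn J1 has e-setter on 0)

2  (C1, I1 all integral)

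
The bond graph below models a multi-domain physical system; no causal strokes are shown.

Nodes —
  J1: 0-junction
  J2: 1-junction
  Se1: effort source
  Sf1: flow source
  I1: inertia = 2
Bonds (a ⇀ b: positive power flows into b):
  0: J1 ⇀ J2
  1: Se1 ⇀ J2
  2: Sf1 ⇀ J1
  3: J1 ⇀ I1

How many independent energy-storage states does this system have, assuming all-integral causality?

1  (I1 all integral)

b1 stroke→J2  (source Se1 imposes e)
b2 stroke→Sf1  (Sf1 (Sf) sets flow on bond)
b0 stroke→J1  (only one flow-in slot at J2)
b3 stroke→I1  (common-e at J1 fixed by 0)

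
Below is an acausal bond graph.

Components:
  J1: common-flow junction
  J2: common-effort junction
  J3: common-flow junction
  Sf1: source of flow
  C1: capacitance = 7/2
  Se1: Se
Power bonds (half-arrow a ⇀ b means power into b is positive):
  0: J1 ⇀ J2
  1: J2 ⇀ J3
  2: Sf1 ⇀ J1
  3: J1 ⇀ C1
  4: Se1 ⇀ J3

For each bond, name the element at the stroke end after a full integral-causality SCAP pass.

#0 →J1
#1 →J2
#2 →Sf1
#3 →J1
#4 →J3

#2 |Sf1  (Sf1: flow source, stroke at near end)
#4 |J3  (Se1: effort source, stroke at far end)
#0 |J1  (1-jn J1 has f-setter on 2)
#3 |J1  (common-f at J1 fixed by 2)
#1 |J2  (J2: last free bond brings effort in)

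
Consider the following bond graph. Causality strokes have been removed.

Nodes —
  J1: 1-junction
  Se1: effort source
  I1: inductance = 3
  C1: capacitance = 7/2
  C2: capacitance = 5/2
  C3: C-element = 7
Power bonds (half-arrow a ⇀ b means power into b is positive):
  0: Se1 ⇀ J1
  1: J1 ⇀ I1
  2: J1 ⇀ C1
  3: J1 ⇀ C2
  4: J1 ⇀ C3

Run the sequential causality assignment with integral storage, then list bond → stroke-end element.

#0 stroke at J1
#1 stroke at I1
#2 stroke at J1
#3 stroke at J1
#4 stroke at J1

β0 stroke→J1  (source Se1 imposes e)
β1 stroke→I1  (I1: I, integral causality)
β2 stroke→J1  (1-jn J1 has f-setter on 1)
β3 stroke→J1  (J1: bond 1 brought flow, rest push out)
β4 stroke→J1  (common-f at J1 fixed by 1)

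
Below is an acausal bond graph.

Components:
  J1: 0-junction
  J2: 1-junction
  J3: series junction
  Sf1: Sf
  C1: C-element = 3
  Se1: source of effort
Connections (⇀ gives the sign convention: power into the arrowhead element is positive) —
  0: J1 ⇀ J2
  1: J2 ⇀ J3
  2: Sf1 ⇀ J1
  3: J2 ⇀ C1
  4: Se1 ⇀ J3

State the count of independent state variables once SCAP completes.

1  (C1 all integral)

β2 →Sf1  (Sf1 (Sf) sets flow on bond)
β4 →J3  (source Se1 imposes e)
β0 →J1  (J1 needs exactly one e-in)
β1 →J2  (common-f at J2 fixed by 0)
β3 →J2  (J2: bond 0 brought flow, rest push out)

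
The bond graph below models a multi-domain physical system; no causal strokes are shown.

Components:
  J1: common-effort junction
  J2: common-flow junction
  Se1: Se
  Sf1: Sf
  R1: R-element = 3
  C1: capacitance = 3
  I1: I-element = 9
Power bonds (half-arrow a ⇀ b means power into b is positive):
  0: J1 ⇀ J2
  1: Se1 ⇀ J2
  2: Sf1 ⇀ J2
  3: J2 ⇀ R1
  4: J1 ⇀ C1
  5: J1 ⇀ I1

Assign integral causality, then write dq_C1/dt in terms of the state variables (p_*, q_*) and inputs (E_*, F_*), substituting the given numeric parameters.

#1 |J2  (source Se1 imposes e)
#2 |Sf1  (Sf1 fixes flow; stroke at Sf1)
#0 |J2  (1-jn J2 has f-setter on 2)
#3 |J2  (J2 flow already set via bond 2)
#4 |J1  (C1 outputs effort q/C1)
#5 |I1  (J1: bond 4 brought effort, rest push out)

dq_C1/dt = -F_Sf1 - p_I1/9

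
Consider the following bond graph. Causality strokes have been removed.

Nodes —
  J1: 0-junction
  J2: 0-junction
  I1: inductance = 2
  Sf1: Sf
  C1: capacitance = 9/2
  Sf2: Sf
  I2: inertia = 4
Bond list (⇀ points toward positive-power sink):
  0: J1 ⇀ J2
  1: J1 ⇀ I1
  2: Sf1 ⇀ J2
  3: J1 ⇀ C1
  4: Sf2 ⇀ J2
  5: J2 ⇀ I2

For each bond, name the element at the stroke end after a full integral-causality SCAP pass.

β0 →J2
β1 →I1
β2 →Sf1
β3 →J1
β4 →Sf2
β5 →I2

bond 2 →Sf1  (source Sf1 imposes f)
bond 4 →Sf2  (Sf2 fixes flow; stroke at Sf2)
bond 1 →I1  (I1 integral (f out))
bond 3 →J1  (C1: C, integral causality)
bond 0 →J2  (common-e at J1 fixed by 3)
bond 5 →I2  (0-jn J2 has e-setter on 0)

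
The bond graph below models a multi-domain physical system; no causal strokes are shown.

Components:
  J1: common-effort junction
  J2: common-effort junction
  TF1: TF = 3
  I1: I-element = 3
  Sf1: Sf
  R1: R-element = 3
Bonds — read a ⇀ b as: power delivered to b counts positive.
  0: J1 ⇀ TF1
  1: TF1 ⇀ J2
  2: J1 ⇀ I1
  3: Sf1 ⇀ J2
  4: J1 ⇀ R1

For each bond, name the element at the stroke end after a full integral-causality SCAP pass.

bond 0 stroke at TF1
bond 1 stroke at J2
bond 2 stroke at I1
bond 3 stroke at Sf1
bond 4 stroke at J1

bond 3 →Sf1  (source Sf1 imposes f)
bond 1 →J2  (only one effort-in slot at J2)
bond 0 →TF1  (TF1: transformer flips bond 1)
bond 2 →I1  (I1 integral (f out))
bond 4 →J1  (J1: last free bond brings effort in)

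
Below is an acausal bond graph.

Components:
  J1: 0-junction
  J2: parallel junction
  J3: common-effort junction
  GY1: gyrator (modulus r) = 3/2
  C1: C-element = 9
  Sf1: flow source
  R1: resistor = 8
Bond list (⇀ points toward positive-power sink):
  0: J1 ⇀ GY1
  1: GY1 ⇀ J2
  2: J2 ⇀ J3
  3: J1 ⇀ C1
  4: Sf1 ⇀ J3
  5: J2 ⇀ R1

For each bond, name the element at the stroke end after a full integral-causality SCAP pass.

#4 →Sf1  (Sf1: flow source, stroke at near end)
#2 →J3  (closing 0-jn rule on J3)
#3 →J1  (C1: C, integral causality)
#0 →GY1  (J1 effort already set via bond 3)
#1 →GY1  (GY GY1: same side as bond 0)
#5 →J2  (J2 needs exactly one e-in)

bond 0 stroke at GY1
bond 1 stroke at GY1
bond 2 stroke at J3
bond 3 stroke at J1
bond 4 stroke at Sf1
bond 5 stroke at J2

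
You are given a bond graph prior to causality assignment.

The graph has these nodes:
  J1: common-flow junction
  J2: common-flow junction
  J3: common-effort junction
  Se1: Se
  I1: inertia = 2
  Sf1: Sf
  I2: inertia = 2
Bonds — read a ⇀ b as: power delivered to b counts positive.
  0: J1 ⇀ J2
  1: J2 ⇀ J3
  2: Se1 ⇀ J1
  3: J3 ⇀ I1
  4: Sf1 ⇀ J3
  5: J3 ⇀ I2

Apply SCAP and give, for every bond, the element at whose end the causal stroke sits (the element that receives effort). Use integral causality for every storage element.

β0 →J2
β1 →J3
β2 →J1
β3 →I1
β4 →Sf1
β5 →I2

β2 |J1  (source Se1 imposes e)
β4 |Sf1  (source Sf1 imposes f)
β0 |J2  (only one flow-in slot at J1)
β1 |J3  (J2: last free bond brings flow in)
β3 |I1  (common-e at J3 fixed by 1)
β5 |I2  (J3: bond 1 brought effort, rest push out)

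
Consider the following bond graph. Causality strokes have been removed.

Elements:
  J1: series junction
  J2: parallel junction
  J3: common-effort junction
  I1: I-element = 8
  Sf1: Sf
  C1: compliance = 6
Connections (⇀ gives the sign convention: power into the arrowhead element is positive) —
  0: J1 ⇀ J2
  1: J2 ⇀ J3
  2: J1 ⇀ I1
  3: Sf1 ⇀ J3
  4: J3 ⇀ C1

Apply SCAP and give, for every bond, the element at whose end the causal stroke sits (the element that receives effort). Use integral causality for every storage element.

b3 |Sf1  (source Sf1 imposes f)
b2 |I1  (I1 integral (f out))
b0 |J1  (1-jn J1 has f-setter on 2)
b1 |J2  (J2: last free bond brings effort in)
b4 |J3  (J3 needs exactly one e-in)

β0 |J1
β1 |J2
β2 |I1
β3 |Sf1
β4 |J3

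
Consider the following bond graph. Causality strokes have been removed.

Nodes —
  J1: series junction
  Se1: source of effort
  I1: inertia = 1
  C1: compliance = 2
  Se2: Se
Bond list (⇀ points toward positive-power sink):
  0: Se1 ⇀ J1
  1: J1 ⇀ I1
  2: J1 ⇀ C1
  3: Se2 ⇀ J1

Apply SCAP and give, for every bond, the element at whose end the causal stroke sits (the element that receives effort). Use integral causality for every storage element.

β0 stroke at J1
β1 stroke at I1
β2 stroke at J1
β3 stroke at J1

b0 →J1  (Se1 fixes effort; stroke away)
b3 →J1  (Se2 (Se) sets effort on bond)
b1 →I1  (I1 integral (f out))
b2 →J1  (common-f at J1 fixed by 1)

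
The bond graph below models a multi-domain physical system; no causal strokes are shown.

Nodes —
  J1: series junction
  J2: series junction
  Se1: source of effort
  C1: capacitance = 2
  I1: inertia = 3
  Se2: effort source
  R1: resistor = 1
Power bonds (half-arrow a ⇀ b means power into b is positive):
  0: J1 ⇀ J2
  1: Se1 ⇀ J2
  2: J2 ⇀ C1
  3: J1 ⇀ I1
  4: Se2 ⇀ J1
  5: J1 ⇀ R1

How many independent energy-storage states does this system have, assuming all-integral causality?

#1 →J2  (Se1: effort source, stroke at far end)
#4 →J1  (Se2 (Se) sets effort on bond)
#2 →J2  (C1 outputs effort q/C1)
#0 →J1  (closing 1-jn rule on J2)
#3 →I1  (prefer integral on I1)
#5 →J1  (J1: bond 3 brought flow, rest push out)

2  (C1, I1 all integral)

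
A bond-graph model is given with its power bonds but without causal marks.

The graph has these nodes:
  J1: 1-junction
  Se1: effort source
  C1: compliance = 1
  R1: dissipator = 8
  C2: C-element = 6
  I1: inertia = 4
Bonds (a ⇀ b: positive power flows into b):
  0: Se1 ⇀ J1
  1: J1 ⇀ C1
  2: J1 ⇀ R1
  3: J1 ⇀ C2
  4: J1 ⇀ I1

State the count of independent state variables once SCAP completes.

3  (C1, C2, I1 all integral)

#0 →J1  (Se1 fixes effort; stroke away)
#1 →J1  (C1 outputs effort q/C1)
#3 →J1  (C2 outputs effort q/C2)
#4 →I1  (prefer integral on I1)
#2 →J1  (common-f at J1 fixed by 4)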